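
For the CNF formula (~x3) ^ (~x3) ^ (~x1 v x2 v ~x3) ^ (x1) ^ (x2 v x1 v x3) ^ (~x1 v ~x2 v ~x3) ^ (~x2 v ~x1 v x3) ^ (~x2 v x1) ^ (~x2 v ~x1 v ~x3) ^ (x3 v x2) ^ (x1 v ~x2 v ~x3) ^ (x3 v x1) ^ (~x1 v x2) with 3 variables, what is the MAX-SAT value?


Enumerate all 8 truth assignments.
For each, count how many of the 13 clauses are satisfied.
The formula is not fully satisfiable, so the maximum is below 13.
Maximum simultaneously satisfiable clauses = 12.

12


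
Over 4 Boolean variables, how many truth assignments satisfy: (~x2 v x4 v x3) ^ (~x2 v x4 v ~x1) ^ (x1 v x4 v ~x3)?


Enumerate all 16 truth assignments over 4 variables.
Test each against every clause.
Satisfying assignments found: 11.

11


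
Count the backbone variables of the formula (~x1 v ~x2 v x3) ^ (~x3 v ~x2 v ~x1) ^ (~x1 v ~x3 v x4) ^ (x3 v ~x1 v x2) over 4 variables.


Find all satisfying assignments: 9 model(s).
Check which variables have the same value in every model.
No variable is fixed across all models.
Backbone size = 0.

0


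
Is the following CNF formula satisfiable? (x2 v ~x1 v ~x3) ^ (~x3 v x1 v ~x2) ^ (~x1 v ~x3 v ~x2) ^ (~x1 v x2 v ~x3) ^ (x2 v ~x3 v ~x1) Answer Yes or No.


Check all 8 possible truth assignments.
Number of satisfying assignments found: 5.
The formula is satisfiable.

Yes


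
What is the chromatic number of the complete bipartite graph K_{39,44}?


K_{39,44} is bipartite by definition: the two parts are independent sets, with every edge crossing between them.
Color all vertices in one part with color 1 and all vertices in the other part with color 2.
Since the graph has at least one edge, one color does not suffice.
Chromatic number = 2.

2


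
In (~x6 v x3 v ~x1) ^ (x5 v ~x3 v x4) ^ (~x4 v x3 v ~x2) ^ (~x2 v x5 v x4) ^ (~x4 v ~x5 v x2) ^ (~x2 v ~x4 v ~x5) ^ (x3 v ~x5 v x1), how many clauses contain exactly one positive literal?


A definite clause has exactly one positive literal.
Clause 1: 1 positive -> definite
Clause 2: 2 positive -> not definite
Clause 3: 1 positive -> definite
Clause 4: 2 positive -> not definite
Clause 5: 1 positive -> definite
Clause 6: 0 positive -> not definite
Clause 7: 2 positive -> not definite
Definite clause count = 3.

3


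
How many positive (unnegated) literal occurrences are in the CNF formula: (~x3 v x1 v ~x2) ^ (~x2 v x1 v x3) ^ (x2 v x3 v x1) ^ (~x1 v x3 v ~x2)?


Scan each clause for unnegated literals.
Clause 1: 1 positive; Clause 2: 2 positive; Clause 3: 3 positive; Clause 4: 1 positive.
Total positive literal occurrences = 7.

7


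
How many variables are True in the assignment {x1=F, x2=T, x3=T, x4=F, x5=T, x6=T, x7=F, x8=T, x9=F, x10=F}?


The weight is the number of variables assigned True.
True variables: x2, x3, x5, x6, x8.
Weight = 5.

5


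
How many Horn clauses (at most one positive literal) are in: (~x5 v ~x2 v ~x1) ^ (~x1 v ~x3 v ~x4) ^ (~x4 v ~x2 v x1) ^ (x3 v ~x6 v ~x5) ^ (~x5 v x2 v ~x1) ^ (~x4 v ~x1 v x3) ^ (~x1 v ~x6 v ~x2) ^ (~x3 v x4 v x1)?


A Horn clause has at most one positive literal.
Clause 1: 0 positive lit(s) -> Horn
Clause 2: 0 positive lit(s) -> Horn
Clause 3: 1 positive lit(s) -> Horn
Clause 4: 1 positive lit(s) -> Horn
Clause 5: 1 positive lit(s) -> Horn
Clause 6: 1 positive lit(s) -> Horn
Clause 7: 0 positive lit(s) -> Horn
Clause 8: 2 positive lit(s) -> not Horn
Total Horn clauses = 7.

7


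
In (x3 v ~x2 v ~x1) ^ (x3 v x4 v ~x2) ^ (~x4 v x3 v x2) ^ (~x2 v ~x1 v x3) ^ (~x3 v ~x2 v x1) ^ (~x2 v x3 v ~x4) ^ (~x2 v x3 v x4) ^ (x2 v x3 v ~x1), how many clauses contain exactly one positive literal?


A definite clause has exactly one positive literal.
Clause 1: 1 positive -> definite
Clause 2: 2 positive -> not definite
Clause 3: 2 positive -> not definite
Clause 4: 1 positive -> definite
Clause 5: 1 positive -> definite
Clause 6: 1 positive -> definite
Clause 7: 2 positive -> not definite
Clause 8: 2 positive -> not definite
Definite clause count = 4.

4


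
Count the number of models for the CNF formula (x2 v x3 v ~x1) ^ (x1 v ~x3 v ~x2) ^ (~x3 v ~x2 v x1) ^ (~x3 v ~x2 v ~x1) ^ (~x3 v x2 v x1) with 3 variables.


Enumerate all 8 truth assignments over 3 variables.
Test each against every clause.
Satisfying assignments found: 4.

4


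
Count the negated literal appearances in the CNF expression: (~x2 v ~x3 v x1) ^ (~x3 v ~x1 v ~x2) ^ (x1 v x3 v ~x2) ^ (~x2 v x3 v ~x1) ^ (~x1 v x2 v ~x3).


Scan each clause for negated literals.
Clause 1: 2 negative; Clause 2: 3 negative; Clause 3: 1 negative; Clause 4: 2 negative; Clause 5: 2 negative.
Total negative literal occurrences = 10.

10


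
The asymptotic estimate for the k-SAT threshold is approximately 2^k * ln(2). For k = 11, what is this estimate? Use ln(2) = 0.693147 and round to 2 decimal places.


Using the asymptotic formula: threshold ~ 2^k * ln(2).
2^11 = 2048.
2048 * 0.693147 = 1419.57.

1419.57


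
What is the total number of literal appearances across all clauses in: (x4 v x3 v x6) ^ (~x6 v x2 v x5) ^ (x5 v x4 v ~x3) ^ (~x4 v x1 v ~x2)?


Clause lengths: 3, 3, 3, 3.
Sum = 3 + 3 + 3 + 3 = 12.

12


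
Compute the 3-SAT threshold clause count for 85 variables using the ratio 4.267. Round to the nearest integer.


The 3-SAT phase transition occurs at approximately 4.267 clauses per variable.
m = 4.267 * 85 = 362.695.
Rounded to nearest integer: 363.

363


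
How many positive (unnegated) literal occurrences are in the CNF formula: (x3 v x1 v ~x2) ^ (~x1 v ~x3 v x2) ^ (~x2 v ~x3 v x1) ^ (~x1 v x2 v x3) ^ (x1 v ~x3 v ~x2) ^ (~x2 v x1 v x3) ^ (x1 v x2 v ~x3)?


Scan each clause for unnegated literals.
Clause 1: 2 positive; Clause 2: 1 positive; Clause 3: 1 positive; Clause 4: 2 positive; Clause 5: 1 positive; Clause 6: 2 positive; Clause 7: 2 positive.
Total positive literal occurrences = 11.

11


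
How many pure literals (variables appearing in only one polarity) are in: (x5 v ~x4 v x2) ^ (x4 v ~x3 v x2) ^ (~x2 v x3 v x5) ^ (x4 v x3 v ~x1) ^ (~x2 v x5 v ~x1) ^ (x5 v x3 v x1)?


A pure literal appears in only one polarity across all clauses.
Pure literals: x5 (positive only).
Count = 1.

1


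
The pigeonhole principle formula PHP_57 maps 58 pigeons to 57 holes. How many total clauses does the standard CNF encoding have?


The PHP encoding has two parts:
1) At-least-one-hole clauses: 58 (one per pigeon, each with 57 literals).
2) At-most-one-pigeon-per-hole clauses: 57 holes * C(58,2) = 57 * 1653 = 94221.
Total clauses = 58 + 94221 = 94279.

94279


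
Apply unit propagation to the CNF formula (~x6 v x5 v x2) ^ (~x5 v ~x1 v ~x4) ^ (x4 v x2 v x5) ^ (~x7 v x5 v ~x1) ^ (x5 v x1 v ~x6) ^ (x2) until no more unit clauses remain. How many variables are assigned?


Unit propagation repeatedly assigns the literal in any unit clause, then simplifies.
Assignments in order: x2 = T.
No further unit clauses remain.
Total variables assigned = 1.

1


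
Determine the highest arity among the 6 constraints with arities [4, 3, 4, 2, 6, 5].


The arities are: 4, 3, 4, 2, 6, 5.
Scan for the maximum value.
Maximum arity = 6.

6


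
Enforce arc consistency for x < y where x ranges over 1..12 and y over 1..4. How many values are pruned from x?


For the constraint x < y, x needs a supporting value in y's domain.
x can be at most 3 (one less than y's maximum).
Valid x values from domain: 3 out of 12.
Pruned = 12 - 3 = 9.

9


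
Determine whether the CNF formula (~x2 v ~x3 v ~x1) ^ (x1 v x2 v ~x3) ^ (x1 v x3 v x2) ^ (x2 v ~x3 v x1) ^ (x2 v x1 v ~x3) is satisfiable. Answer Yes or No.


Check all 8 possible truth assignments.
Number of satisfying assignments found: 5.
The formula is satisfiable.

Yes


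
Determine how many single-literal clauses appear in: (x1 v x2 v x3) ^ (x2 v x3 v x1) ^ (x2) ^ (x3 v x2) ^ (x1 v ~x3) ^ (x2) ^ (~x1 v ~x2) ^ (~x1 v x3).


A unit clause contains exactly one literal.
Unit clauses found: (x2), (x2).
Count = 2.

2


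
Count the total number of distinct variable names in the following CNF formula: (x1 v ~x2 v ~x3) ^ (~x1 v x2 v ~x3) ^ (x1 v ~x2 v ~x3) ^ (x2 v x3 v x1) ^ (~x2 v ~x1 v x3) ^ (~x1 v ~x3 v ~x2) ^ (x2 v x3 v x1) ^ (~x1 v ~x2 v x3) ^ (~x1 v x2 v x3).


Identify each distinct variable in the formula.
Variables found: x1, x2, x3.
Total distinct variables = 3.

3


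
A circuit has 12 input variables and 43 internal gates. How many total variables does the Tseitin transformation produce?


The Tseitin transformation introduces one auxiliary variable per gate.
Total variables = inputs + gates = 12 + 43 = 55.

55


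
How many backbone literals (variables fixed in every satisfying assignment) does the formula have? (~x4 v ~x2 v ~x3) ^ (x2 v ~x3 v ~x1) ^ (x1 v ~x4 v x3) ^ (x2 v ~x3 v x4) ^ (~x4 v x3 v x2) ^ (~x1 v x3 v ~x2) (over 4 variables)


Find all satisfying assignments: 6 model(s).
Check which variables have the same value in every model.
No variable is fixed across all models.
Backbone size = 0.

0


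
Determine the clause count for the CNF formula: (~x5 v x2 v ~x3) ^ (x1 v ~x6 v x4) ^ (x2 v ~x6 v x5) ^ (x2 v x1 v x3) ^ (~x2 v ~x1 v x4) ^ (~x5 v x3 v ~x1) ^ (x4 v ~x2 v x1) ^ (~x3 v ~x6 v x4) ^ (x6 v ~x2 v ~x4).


Each group enclosed in parentheses joined by ^ is one clause.
Counting the conjuncts: 9 clauses.

9


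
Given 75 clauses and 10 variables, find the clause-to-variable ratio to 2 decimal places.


Clause-to-variable ratio = clauses / variables.
75 / 10 = 7.5.

7.5


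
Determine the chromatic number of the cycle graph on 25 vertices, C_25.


An odd cycle cannot be 2-colored: alternating two colors around the cycle returns to the start with a conflict.
Since 25 is odd, three colors are required (and three suffice).
Chromatic number = 3.

3


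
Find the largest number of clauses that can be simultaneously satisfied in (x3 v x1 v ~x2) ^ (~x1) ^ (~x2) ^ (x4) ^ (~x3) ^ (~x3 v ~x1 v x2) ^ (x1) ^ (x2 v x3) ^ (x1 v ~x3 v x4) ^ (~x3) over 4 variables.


Enumerate all 16 truth assignments.
For each, count how many of the 10 clauses are satisfied.
The formula is not fully satisfiable, so the maximum is below 10.
Maximum simultaneously satisfiable clauses = 8.

8


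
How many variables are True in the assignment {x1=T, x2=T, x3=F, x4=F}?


The weight is the number of variables assigned True.
True variables: x1, x2.
Weight = 2.

2


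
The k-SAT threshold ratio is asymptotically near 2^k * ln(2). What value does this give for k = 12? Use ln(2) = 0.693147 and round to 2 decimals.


Using the asymptotic formula: threshold ~ 2^k * ln(2).
2^12 = 4096.
4096 * 0.693147 = 2839.13.

2839.13


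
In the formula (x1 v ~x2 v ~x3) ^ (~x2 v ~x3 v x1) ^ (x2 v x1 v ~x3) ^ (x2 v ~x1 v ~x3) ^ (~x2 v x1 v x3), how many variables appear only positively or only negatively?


A pure literal appears in only one polarity across all clauses.
No pure literals found.
Count = 0.

0


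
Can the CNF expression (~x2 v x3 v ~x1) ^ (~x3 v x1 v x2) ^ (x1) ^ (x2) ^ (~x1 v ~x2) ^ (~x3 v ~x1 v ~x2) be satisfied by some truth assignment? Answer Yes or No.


Check all 8 possible truth assignments.
Number of satisfying assignments found: 0.
The formula is unsatisfiable.

No


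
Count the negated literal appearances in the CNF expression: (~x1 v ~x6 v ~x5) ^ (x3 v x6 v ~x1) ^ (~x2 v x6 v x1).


Scan each clause for negated literals.
Clause 1: 3 negative; Clause 2: 1 negative; Clause 3: 1 negative.
Total negative literal occurrences = 5.

5


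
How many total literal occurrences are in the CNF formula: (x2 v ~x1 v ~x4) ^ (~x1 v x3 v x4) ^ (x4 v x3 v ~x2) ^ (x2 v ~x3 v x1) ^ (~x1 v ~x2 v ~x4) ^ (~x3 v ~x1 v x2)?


Clause lengths: 3, 3, 3, 3, 3, 3.
Sum = 3 + 3 + 3 + 3 + 3 + 3 = 18.

18


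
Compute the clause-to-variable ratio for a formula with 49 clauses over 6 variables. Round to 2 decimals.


Clause-to-variable ratio = clauses / variables.
49 / 6 = 8.17.

8.17


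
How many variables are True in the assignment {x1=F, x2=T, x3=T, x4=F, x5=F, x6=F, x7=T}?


The weight is the number of variables assigned True.
True variables: x2, x3, x7.
Weight = 3.

3


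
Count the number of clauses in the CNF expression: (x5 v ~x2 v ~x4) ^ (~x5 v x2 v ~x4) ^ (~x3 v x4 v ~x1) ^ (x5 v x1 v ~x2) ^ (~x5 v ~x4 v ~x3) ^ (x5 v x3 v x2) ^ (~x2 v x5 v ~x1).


Each group enclosed in parentheses joined by ^ is one clause.
Counting the conjuncts: 7 clauses.

7


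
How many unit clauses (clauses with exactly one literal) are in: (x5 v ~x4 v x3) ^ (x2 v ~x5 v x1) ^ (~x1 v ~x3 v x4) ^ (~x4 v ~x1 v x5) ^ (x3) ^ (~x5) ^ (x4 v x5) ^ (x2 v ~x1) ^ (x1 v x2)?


A unit clause contains exactly one literal.
Unit clauses found: (x3), (~x5).
Count = 2.

2


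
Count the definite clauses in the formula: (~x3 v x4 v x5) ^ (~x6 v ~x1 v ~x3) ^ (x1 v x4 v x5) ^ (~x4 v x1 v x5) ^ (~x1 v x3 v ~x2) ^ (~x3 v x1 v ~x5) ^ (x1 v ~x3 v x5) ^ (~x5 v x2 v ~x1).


A definite clause has exactly one positive literal.
Clause 1: 2 positive -> not definite
Clause 2: 0 positive -> not definite
Clause 3: 3 positive -> not definite
Clause 4: 2 positive -> not definite
Clause 5: 1 positive -> definite
Clause 6: 1 positive -> definite
Clause 7: 2 positive -> not definite
Clause 8: 1 positive -> definite
Definite clause count = 3.

3


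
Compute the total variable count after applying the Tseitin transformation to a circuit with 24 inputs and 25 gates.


The Tseitin transformation introduces one auxiliary variable per gate.
Total variables = inputs + gates = 24 + 25 = 49.

49


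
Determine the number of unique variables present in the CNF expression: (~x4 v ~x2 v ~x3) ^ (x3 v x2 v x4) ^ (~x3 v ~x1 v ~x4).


Identify each distinct variable in the formula.
Variables found: x1, x2, x3, x4.
Total distinct variables = 4.

4


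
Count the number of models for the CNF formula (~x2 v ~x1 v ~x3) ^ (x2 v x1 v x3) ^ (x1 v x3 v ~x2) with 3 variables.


Enumerate all 8 truth assignments over 3 variables.
Test each against every clause.
Satisfying assignments found: 5.

5


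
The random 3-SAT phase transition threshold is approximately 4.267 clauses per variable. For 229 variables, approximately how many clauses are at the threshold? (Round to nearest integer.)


The 3-SAT phase transition occurs at approximately 4.267 clauses per variable.
m = 4.267 * 229 = 977.143.
Rounded to nearest integer: 977.

977


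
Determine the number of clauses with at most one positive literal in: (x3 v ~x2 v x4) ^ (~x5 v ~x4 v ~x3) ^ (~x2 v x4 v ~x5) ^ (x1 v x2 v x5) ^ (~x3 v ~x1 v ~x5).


A Horn clause has at most one positive literal.
Clause 1: 2 positive lit(s) -> not Horn
Clause 2: 0 positive lit(s) -> Horn
Clause 3: 1 positive lit(s) -> Horn
Clause 4: 3 positive lit(s) -> not Horn
Clause 5: 0 positive lit(s) -> Horn
Total Horn clauses = 3.

3


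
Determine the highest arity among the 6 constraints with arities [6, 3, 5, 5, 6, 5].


The arities are: 6, 3, 5, 5, 6, 5.
Scan for the maximum value.
Maximum arity = 6.

6


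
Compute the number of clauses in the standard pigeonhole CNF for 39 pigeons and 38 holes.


The PHP encoding has two parts:
1) At-least-one-hole clauses: 39 (one per pigeon, each with 38 literals).
2) At-most-one-pigeon-per-hole clauses: 38 holes * C(39,2) = 38 * 741 = 28158.
Total clauses = 39 + 28158 = 28197.

28197


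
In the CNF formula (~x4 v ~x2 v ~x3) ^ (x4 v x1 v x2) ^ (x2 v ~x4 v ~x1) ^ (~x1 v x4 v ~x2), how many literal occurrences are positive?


Scan each clause for unnegated literals.
Clause 1: 0 positive; Clause 2: 3 positive; Clause 3: 1 positive; Clause 4: 1 positive.
Total positive literal occurrences = 5.

5


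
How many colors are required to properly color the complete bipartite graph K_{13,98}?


K_{13,98} is bipartite by definition: the two parts are independent sets, with every edge crossing between them.
Color all vertices in one part with color 1 and all vertices in the other part with color 2.
Since the graph has at least one edge, one color does not suffice.
Chromatic number = 2.

2


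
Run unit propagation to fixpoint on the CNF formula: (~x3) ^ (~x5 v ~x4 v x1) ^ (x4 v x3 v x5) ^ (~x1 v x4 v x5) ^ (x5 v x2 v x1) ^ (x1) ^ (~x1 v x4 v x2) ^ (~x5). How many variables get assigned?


Unit propagation repeatedly assigns the literal in any unit clause, then simplifies.
Assignments in order: x3 = F, x1 = T, x5 = F, x4 = T.
No further unit clauses remain.
Total variables assigned = 4.

4


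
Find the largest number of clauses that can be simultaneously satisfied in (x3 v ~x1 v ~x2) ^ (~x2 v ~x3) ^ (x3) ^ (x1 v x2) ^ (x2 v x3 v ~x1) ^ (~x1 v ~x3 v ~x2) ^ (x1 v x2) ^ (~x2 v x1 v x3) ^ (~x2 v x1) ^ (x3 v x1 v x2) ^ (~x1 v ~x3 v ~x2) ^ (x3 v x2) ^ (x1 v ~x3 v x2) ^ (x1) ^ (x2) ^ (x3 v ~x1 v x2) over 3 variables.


Enumerate all 8 truth assignments.
For each, count how many of the 16 clauses are satisfied.
The formula is not fully satisfiable, so the maximum is below 16.
Maximum simultaneously satisfiable clauses = 15.

15


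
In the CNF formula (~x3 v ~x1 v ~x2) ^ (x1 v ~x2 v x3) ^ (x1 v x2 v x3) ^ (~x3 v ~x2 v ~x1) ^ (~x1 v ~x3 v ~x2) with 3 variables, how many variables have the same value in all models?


Find all satisfying assignments: 5 model(s).
Check which variables have the same value in every model.
No variable is fixed across all models.
Backbone size = 0.

0


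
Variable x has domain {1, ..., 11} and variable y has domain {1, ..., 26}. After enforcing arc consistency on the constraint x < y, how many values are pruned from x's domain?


For the constraint x < y, x needs a supporting value in y's domain.
x can be at most 25 (one less than y's maximum).
Valid x values from domain: 11 out of 11.
Pruned = 11 - 11 = 0.

0


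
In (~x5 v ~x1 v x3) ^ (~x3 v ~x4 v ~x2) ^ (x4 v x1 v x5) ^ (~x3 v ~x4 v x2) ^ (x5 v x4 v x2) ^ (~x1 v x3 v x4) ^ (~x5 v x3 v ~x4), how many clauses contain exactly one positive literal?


A definite clause has exactly one positive literal.
Clause 1: 1 positive -> definite
Clause 2: 0 positive -> not definite
Clause 3: 3 positive -> not definite
Clause 4: 1 positive -> definite
Clause 5: 3 positive -> not definite
Clause 6: 2 positive -> not definite
Clause 7: 1 positive -> definite
Definite clause count = 3.

3


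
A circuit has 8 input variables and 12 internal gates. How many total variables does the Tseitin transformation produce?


The Tseitin transformation introduces one auxiliary variable per gate.
Total variables = inputs + gates = 8 + 12 = 20.

20


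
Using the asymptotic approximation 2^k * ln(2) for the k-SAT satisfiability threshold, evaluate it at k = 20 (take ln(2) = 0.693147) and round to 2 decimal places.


Using the asymptotic formula: threshold ~ 2^k * ln(2).
2^20 = 1048576.
1048576 * 0.693147 = 726817.31.

726817.31


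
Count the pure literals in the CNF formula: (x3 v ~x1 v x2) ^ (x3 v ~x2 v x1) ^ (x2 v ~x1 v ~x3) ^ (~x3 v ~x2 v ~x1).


A pure literal appears in only one polarity across all clauses.
No pure literals found.
Count = 0.

0


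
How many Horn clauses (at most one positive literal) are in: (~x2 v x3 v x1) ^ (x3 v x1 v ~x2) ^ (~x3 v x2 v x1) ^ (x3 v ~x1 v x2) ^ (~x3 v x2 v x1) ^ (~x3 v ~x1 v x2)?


A Horn clause has at most one positive literal.
Clause 1: 2 positive lit(s) -> not Horn
Clause 2: 2 positive lit(s) -> not Horn
Clause 3: 2 positive lit(s) -> not Horn
Clause 4: 2 positive lit(s) -> not Horn
Clause 5: 2 positive lit(s) -> not Horn
Clause 6: 1 positive lit(s) -> Horn
Total Horn clauses = 1.

1


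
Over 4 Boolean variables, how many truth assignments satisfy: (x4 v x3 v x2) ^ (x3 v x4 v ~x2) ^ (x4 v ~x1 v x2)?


Enumerate all 16 truth assignments over 4 variables.
Test each against every clause.
Satisfying assignments found: 11.

11


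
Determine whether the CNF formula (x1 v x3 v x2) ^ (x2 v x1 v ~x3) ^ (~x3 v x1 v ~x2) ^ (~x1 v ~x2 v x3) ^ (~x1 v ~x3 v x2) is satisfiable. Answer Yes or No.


Check all 8 possible truth assignments.
Number of satisfying assignments found: 3.
The formula is satisfiable.

Yes


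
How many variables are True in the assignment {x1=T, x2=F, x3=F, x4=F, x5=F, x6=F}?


The weight is the number of variables assigned True.
True variables: x1.
Weight = 1.

1


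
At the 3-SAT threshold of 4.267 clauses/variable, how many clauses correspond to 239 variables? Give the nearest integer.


The 3-SAT phase transition occurs at approximately 4.267 clauses per variable.
m = 4.267 * 239 = 1019.813.
Rounded to nearest integer: 1020.

1020


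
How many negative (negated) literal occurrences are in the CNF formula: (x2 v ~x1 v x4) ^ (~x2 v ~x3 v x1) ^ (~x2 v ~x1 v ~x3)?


Scan each clause for negated literals.
Clause 1: 1 negative; Clause 2: 2 negative; Clause 3: 3 negative.
Total negative literal occurrences = 6.

6


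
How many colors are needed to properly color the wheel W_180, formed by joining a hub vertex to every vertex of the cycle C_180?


W_180 consists of the cycle C_180 together with a hub vertex adjacent to every cycle vertex.
The cycle C_180 needs 2 colors (even cycle -> 2).
The hub is adjacent to every cycle vertex, so it must receive a new color distinct from all of them.
Chromatic number = 2 + 1 = 3.

3


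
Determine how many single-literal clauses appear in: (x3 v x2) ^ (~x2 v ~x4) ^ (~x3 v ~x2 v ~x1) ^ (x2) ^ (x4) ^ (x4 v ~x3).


A unit clause contains exactly one literal.
Unit clauses found: (x2), (x4).
Count = 2.

2


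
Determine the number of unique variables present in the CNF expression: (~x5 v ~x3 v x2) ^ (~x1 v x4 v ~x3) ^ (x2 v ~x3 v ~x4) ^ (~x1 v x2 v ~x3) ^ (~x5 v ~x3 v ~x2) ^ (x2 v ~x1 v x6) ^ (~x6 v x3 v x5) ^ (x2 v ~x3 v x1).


Identify each distinct variable in the formula.
Variables found: x1, x2, x3, x4, x5, x6.
Total distinct variables = 6.

6


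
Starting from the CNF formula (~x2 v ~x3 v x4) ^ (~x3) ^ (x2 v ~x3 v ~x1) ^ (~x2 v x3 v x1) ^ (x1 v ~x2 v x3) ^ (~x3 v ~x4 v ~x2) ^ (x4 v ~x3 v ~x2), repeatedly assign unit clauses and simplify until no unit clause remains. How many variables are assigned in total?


Unit propagation repeatedly assigns the literal in any unit clause, then simplifies.
Assignments in order: x3 = F.
No further unit clauses remain.
Total variables assigned = 1.

1


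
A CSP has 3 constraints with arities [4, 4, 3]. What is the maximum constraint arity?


The arities are: 4, 4, 3.
Scan for the maximum value.
Maximum arity = 4.

4


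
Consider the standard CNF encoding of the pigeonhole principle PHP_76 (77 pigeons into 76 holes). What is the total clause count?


The PHP encoding has two parts:
1) At-least-one-hole clauses: 77 (one per pigeon, each with 76 literals).
2) At-most-one-pigeon-per-hole clauses: 76 holes * C(77,2) = 76 * 2926 = 222376.
Total clauses = 77 + 222376 = 222453.

222453


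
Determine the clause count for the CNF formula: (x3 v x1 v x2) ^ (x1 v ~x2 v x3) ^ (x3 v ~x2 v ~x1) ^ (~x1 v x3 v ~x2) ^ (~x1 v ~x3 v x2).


Each group enclosed in parentheses joined by ^ is one clause.
Counting the conjuncts: 5 clauses.

5


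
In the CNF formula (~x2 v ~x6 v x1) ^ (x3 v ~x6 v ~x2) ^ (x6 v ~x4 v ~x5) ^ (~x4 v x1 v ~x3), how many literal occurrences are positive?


Scan each clause for unnegated literals.
Clause 1: 1 positive; Clause 2: 1 positive; Clause 3: 1 positive; Clause 4: 1 positive.
Total positive literal occurrences = 4.

4


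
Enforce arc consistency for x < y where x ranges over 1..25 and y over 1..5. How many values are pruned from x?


For the constraint x < y, x needs a supporting value in y's domain.
x can be at most 4 (one less than y's maximum).
Valid x values from domain: 4 out of 25.
Pruned = 25 - 4 = 21.

21


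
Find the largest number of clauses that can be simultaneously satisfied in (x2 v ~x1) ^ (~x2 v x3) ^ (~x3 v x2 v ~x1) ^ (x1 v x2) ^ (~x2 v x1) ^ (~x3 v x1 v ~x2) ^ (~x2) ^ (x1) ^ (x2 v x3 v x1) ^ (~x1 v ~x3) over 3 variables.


Enumerate all 8 truth assignments.
For each, count how many of the 10 clauses are satisfied.
The formula is not fully satisfiable, so the maximum is below 10.
Maximum simultaneously satisfiable clauses = 9.

9


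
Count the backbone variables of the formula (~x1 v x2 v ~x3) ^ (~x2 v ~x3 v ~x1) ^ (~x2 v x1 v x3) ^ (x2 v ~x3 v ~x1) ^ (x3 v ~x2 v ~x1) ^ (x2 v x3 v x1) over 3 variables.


Find all satisfying assignments: 3 model(s).
Check which variables have the same value in every model.
No variable is fixed across all models.
Backbone size = 0.

0


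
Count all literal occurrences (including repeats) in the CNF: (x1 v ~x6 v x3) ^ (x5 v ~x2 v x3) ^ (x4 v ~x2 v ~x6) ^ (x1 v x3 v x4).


Clause lengths: 3, 3, 3, 3.
Sum = 3 + 3 + 3 + 3 = 12.

12


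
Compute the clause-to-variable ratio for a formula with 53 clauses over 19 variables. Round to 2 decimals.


Clause-to-variable ratio = clauses / variables.
53 / 19 = 2.79.

2.79


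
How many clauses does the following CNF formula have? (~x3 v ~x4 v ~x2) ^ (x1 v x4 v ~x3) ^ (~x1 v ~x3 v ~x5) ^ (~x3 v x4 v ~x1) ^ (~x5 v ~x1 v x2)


Each group enclosed in parentheses joined by ^ is one clause.
Counting the conjuncts: 5 clauses.

5


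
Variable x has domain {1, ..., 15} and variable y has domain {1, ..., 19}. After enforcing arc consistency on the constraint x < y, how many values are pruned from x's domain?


For the constraint x < y, x needs a supporting value in y's domain.
x can be at most 18 (one less than y's maximum).
Valid x values from domain: 15 out of 15.
Pruned = 15 - 15 = 0.

0


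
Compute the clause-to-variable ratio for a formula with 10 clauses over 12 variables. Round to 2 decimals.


Clause-to-variable ratio = clauses / variables.
10 / 12 = 0.83.

0.83


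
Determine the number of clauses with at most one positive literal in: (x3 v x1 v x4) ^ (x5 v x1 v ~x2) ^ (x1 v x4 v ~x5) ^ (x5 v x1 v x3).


A Horn clause has at most one positive literal.
Clause 1: 3 positive lit(s) -> not Horn
Clause 2: 2 positive lit(s) -> not Horn
Clause 3: 2 positive lit(s) -> not Horn
Clause 4: 3 positive lit(s) -> not Horn
Total Horn clauses = 0.

0


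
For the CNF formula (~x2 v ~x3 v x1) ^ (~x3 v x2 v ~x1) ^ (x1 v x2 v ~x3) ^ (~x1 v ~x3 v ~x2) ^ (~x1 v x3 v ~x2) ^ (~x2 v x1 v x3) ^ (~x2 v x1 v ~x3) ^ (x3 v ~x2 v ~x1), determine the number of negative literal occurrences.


Scan each clause for negated literals.
Clause 1: 2 negative; Clause 2: 2 negative; Clause 3: 1 negative; Clause 4: 3 negative; Clause 5: 2 negative; Clause 6: 1 negative; Clause 7: 2 negative; Clause 8: 2 negative.
Total negative literal occurrences = 15.

15


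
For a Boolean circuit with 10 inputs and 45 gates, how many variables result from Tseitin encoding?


The Tseitin transformation introduces one auxiliary variable per gate.
Total variables = inputs + gates = 10 + 45 = 55.

55


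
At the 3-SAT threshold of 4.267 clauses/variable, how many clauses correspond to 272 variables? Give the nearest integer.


The 3-SAT phase transition occurs at approximately 4.267 clauses per variable.
m = 4.267 * 272 = 1160.624.
Rounded to nearest integer: 1161.

1161


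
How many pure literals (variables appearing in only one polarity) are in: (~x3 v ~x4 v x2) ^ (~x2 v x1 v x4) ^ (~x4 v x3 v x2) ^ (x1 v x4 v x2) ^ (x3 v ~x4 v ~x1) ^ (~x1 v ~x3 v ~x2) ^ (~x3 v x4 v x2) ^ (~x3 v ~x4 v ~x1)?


A pure literal appears in only one polarity across all clauses.
No pure literals found.
Count = 0.

0


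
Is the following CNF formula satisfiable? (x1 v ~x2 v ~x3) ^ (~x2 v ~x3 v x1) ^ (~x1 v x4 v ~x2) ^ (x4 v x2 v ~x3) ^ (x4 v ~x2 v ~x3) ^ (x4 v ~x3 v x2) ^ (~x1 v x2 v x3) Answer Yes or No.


Check all 16 possible truth assignments.
Number of satisfying assignments found: 8.
The formula is satisfiable.

Yes


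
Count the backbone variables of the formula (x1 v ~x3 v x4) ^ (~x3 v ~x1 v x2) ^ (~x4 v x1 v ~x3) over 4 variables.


Find all satisfying assignments: 10 model(s).
Check which variables have the same value in every model.
No variable is fixed across all models.
Backbone size = 0.

0


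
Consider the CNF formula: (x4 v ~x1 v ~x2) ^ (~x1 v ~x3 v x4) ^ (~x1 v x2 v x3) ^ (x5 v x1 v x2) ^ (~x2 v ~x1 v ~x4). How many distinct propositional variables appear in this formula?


Identify each distinct variable in the formula.
Variables found: x1, x2, x3, x4, x5.
Total distinct variables = 5.

5


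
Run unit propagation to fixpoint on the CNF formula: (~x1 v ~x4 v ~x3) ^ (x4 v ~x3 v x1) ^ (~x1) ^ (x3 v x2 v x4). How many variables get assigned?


Unit propagation repeatedly assigns the literal in any unit clause, then simplifies.
Assignments in order: x1 = F.
No further unit clauses remain.
Total variables assigned = 1.

1


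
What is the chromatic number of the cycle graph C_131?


An odd cycle cannot be 2-colored: alternating two colors around the cycle returns to the start with a conflict.
Since 131 is odd, three colors are required (and three suffice).
Chromatic number = 3.

3


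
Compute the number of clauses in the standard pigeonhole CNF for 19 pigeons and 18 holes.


The PHP encoding has two parts:
1) At-least-one-hole clauses: 19 (one per pigeon, each with 18 literals).
2) At-most-one-pigeon-per-hole clauses: 18 holes * C(19,2) = 18 * 171 = 3078.
Total clauses = 19 + 3078 = 3097.

3097


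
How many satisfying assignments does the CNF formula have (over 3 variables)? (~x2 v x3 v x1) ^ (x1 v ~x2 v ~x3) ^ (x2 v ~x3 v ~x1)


Enumerate all 8 truth assignments over 3 variables.
Test each against every clause.
Satisfying assignments found: 5.

5


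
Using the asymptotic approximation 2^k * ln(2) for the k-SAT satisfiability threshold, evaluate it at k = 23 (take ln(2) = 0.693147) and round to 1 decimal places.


Using the asymptotic formula: threshold ~ 2^k * ln(2).
2^23 = 8388608.
8388608 * 0.693147 = 5814538.5.

5814538.5


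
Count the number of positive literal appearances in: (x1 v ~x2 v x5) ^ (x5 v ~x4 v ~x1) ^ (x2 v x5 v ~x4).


Scan each clause for unnegated literals.
Clause 1: 2 positive; Clause 2: 1 positive; Clause 3: 2 positive.
Total positive literal occurrences = 5.

5


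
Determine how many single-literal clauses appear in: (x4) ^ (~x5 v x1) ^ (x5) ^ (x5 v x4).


A unit clause contains exactly one literal.
Unit clauses found: (x4), (x5).
Count = 2.

2


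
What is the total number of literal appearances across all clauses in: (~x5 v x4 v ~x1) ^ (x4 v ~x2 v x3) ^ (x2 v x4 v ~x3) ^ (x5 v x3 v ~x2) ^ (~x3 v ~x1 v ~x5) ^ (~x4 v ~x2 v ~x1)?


Clause lengths: 3, 3, 3, 3, 3, 3.
Sum = 3 + 3 + 3 + 3 + 3 + 3 = 18.

18


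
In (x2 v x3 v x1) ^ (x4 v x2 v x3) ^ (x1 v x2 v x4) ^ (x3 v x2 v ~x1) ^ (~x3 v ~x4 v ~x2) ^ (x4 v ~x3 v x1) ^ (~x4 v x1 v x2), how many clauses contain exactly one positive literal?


A definite clause has exactly one positive literal.
Clause 1: 3 positive -> not definite
Clause 2: 3 positive -> not definite
Clause 3: 3 positive -> not definite
Clause 4: 2 positive -> not definite
Clause 5: 0 positive -> not definite
Clause 6: 2 positive -> not definite
Clause 7: 2 positive -> not definite
Definite clause count = 0.

0


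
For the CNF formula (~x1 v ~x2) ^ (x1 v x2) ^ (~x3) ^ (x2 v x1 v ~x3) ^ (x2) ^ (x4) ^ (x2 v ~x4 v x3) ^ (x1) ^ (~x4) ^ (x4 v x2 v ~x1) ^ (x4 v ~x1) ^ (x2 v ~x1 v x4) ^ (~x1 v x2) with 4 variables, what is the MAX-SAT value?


Enumerate all 16 truth assignments.
For each, count how many of the 13 clauses are satisfied.
The formula is not fully satisfiable, so the maximum is below 13.
Maximum simultaneously satisfiable clauses = 11.

11


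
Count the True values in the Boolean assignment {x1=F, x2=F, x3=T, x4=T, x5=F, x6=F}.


The weight is the number of variables assigned True.
True variables: x3, x4.
Weight = 2.

2


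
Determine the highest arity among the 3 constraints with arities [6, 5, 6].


The arities are: 6, 5, 6.
Scan for the maximum value.
Maximum arity = 6.

6


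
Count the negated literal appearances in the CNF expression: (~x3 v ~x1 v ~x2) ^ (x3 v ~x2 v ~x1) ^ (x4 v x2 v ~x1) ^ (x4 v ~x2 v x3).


Scan each clause for negated literals.
Clause 1: 3 negative; Clause 2: 2 negative; Clause 3: 1 negative; Clause 4: 1 negative.
Total negative literal occurrences = 7.

7


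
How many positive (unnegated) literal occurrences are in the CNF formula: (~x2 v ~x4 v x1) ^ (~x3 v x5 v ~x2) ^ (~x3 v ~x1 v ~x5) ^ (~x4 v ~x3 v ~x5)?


Scan each clause for unnegated literals.
Clause 1: 1 positive; Clause 2: 1 positive; Clause 3: 0 positive; Clause 4: 0 positive.
Total positive literal occurrences = 2.

2


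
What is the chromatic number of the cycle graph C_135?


An odd cycle cannot be 2-colored: alternating two colors around the cycle returns to the start with a conflict.
Since 135 is odd, three colors are required (and three suffice).
Chromatic number = 3.

3


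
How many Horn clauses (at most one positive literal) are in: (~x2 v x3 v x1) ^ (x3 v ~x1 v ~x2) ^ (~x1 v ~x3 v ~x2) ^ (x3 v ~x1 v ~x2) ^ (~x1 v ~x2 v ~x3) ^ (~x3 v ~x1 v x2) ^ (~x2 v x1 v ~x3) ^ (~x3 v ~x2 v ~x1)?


A Horn clause has at most one positive literal.
Clause 1: 2 positive lit(s) -> not Horn
Clause 2: 1 positive lit(s) -> Horn
Clause 3: 0 positive lit(s) -> Horn
Clause 4: 1 positive lit(s) -> Horn
Clause 5: 0 positive lit(s) -> Horn
Clause 6: 1 positive lit(s) -> Horn
Clause 7: 1 positive lit(s) -> Horn
Clause 8: 0 positive lit(s) -> Horn
Total Horn clauses = 7.

7


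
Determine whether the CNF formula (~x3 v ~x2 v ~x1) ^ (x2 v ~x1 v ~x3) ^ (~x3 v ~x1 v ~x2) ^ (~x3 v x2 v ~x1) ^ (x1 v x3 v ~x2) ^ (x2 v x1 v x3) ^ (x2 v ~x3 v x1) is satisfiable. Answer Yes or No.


Check all 8 possible truth assignments.
Number of satisfying assignments found: 3.
The formula is satisfiable.

Yes


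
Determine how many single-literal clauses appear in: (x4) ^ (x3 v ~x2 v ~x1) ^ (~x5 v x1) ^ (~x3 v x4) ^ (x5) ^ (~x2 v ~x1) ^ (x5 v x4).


A unit clause contains exactly one literal.
Unit clauses found: (x4), (x5).
Count = 2.

2


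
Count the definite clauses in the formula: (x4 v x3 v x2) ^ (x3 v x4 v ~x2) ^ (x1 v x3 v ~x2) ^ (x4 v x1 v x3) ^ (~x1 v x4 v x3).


A definite clause has exactly one positive literal.
Clause 1: 3 positive -> not definite
Clause 2: 2 positive -> not definite
Clause 3: 2 positive -> not definite
Clause 4: 3 positive -> not definite
Clause 5: 2 positive -> not definite
Definite clause count = 0.

0


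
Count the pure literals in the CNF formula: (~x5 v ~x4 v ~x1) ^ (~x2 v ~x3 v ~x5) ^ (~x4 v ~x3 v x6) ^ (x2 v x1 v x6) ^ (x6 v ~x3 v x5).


A pure literal appears in only one polarity across all clauses.
Pure literals: x3 (negative only), x4 (negative only), x6 (positive only).
Count = 3.

3


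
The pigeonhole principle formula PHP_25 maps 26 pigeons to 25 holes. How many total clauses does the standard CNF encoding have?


The PHP encoding has two parts:
1) At-least-one-hole clauses: 26 (one per pigeon, each with 25 literals).
2) At-most-one-pigeon-per-hole clauses: 25 holes * C(26,2) = 25 * 325 = 8125.
Total clauses = 26 + 8125 = 8151.

8151


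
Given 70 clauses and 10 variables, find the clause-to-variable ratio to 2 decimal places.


Clause-to-variable ratio = clauses / variables.
70 / 10 = 7.0.

7.0


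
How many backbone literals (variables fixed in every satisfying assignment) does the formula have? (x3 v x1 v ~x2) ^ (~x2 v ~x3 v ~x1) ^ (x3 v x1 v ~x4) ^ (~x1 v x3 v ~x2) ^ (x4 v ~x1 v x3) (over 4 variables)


Find all satisfying assignments: 8 model(s).
Check which variables have the same value in every model.
No variable is fixed across all models.
Backbone size = 0.

0


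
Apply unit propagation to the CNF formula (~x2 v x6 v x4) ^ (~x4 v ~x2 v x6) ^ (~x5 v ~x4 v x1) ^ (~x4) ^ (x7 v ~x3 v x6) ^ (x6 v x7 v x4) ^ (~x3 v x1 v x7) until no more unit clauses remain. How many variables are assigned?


Unit propagation repeatedly assigns the literal in any unit clause, then simplifies.
Assignments in order: x4 = F.
No further unit clauses remain.
Total variables assigned = 1.

1


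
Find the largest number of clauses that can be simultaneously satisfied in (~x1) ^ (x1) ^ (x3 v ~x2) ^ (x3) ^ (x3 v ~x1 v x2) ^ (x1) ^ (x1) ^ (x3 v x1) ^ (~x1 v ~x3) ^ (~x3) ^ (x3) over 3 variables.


Enumerate all 8 truth assignments.
For each, count how many of the 11 clauses are satisfied.
The formula is not fully satisfiable, so the maximum is below 11.
Maximum simultaneously satisfiable clauses = 8.

8


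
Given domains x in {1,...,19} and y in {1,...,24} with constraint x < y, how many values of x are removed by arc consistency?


For the constraint x < y, x needs a supporting value in y's domain.
x can be at most 23 (one less than y's maximum).
Valid x values from domain: 19 out of 19.
Pruned = 19 - 19 = 0.

0


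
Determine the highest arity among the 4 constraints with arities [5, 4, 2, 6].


The arities are: 5, 4, 2, 6.
Scan for the maximum value.
Maximum arity = 6.

6


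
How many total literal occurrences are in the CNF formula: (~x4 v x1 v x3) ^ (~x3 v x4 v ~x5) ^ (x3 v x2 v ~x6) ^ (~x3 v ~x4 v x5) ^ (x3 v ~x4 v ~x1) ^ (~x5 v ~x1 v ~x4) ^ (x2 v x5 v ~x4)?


Clause lengths: 3, 3, 3, 3, 3, 3, 3.
Sum = 3 + 3 + 3 + 3 + 3 + 3 + 3 = 21.

21


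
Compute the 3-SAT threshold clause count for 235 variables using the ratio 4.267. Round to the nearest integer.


The 3-SAT phase transition occurs at approximately 4.267 clauses per variable.
m = 4.267 * 235 = 1002.745.
Rounded to nearest integer: 1003.

1003


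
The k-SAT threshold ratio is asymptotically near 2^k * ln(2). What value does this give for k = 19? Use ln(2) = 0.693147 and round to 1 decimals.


Using the asymptotic formula: threshold ~ 2^k * ln(2).
2^19 = 524288.
524288 * 0.693147 = 363408.7.

363408.7


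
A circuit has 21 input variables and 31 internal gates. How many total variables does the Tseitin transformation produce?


The Tseitin transformation introduces one auxiliary variable per gate.
Total variables = inputs + gates = 21 + 31 = 52.

52


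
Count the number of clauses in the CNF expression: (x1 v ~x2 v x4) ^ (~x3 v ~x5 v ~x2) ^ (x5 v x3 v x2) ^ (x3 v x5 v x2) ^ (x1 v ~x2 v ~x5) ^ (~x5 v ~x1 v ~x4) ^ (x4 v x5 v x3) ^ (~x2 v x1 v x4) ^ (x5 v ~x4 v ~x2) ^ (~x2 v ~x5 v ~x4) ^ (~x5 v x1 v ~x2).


Each group enclosed in parentheses joined by ^ is one clause.
Counting the conjuncts: 11 clauses.

11


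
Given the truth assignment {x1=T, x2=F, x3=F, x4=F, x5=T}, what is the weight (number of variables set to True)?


The weight is the number of variables assigned True.
True variables: x1, x5.
Weight = 2.

2


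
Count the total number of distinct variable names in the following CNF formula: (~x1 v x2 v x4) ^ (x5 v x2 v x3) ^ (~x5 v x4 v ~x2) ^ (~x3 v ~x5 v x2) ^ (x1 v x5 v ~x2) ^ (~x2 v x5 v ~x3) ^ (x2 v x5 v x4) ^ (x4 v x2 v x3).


Identify each distinct variable in the formula.
Variables found: x1, x2, x3, x4, x5.
Total distinct variables = 5.

5


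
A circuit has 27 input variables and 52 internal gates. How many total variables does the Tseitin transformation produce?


The Tseitin transformation introduces one auxiliary variable per gate.
Total variables = inputs + gates = 27 + 52 = 79.

79


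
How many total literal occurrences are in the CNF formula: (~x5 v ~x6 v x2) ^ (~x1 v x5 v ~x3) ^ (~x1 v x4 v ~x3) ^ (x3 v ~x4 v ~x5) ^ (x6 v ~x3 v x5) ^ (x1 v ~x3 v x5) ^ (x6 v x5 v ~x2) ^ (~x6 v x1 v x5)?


Clause lengths: 3, 3, 3, 3, 3, 3, 3, 3.
Sum = 3 + 3 + 3 + 3 + 3 + 3 + 3 + 3 = 24.

24


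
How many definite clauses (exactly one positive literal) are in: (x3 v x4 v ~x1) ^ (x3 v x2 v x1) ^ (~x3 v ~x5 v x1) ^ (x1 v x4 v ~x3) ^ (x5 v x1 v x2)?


A definite clause has exactly one positive literal.
Clause 1: 2 positive -> not definite
Clause 2: 3 positive -> not definite
Clause 3: 1 positive -> definite
Clause 4: 2 positive -> not definite
Clause 5: 3 positive -> not definite
Definite clause count = 1.

1


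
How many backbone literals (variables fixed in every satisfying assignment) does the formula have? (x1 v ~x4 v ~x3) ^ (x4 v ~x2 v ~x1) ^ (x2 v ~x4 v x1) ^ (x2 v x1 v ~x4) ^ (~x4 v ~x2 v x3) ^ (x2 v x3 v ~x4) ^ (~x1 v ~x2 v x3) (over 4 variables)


Find all satisfying assignments: 8 model(s).
Check which variables have the same value in every model.
No variable is fixed across all models.
Backbone size = 0.

0
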